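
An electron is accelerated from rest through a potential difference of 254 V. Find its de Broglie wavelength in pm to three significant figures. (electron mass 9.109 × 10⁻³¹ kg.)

λ = 77.0 pm

KE = eV = 1.602 × 10⁻¹⁹ × 254.0 = 4.069 × 10⁻¹⁷ J.
p = √(2mKE) = √(2 × 9.109 × 10⁻³¹ × 4.069 × 10⁻¹⁷) = 8.610 × 10⁻²⁴ kg·m/s.
λ = h/p = 6.626 × 10⁻³⁴ / 8.610 × 10⁻²⁴ = 7.70 × 10⁻¹¹ m = 77.0 pm.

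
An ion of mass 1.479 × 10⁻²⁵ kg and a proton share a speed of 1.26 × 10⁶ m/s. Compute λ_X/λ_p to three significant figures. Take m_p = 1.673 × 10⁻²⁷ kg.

At fixed v, p = mv so λ = h/(mv) ∝ 1/m.
λ_X/λ_p = m_p/m_X = 1.673 × 10⁻²⁷/1.479 × 10⁻²⁵ = 0.0113.

λ_X/λ_p = 0.0113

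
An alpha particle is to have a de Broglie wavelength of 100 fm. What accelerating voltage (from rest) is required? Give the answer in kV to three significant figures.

V = 10.3 kV

p = h/λ = 6.626 × 10⁻³⁴ / 1.000 × 10⁻¹³ = 6.626 × 10⁻²¹ kg·m/s.
KE = p²/(2m) = 3.304 × 10⁻¹⁵ J.
V = KE/2e = 3.304 × 10⁻¹⁵ / (2 × 1.602 × 10⁻¹⁹) = 10.3 kV.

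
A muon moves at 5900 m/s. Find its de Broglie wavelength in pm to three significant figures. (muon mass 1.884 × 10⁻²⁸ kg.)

λ = 596 pm

p = mv = 1.884 × 10⁻²⁸ × 5900 = 1.112 × 10⁻²⁴ kg·m/s.
λ = h/p = 6.626 × 10⁻³⁴ / 1.112 × 10⁻²⁴ = 5.96 × 10⁻¹⁰ m = 596 pm.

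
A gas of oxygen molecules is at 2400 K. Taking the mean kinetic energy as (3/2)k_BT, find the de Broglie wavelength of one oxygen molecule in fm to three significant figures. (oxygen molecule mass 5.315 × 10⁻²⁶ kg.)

λ = 9110 fm

KE = (3/2)k_BT = 1.5 × 1.381 × 10⁻²³ × 2400 = 4.972 × 10⁻²⁰ J.
p = √(2mKE) = √(2 × 5.315 × 10⁻²⁶ × 4.972 × 10⁻²⁰) = 7.270 × 10⁻²³ kg·m/s.
λ = h/p = 9.11 × 10⁻¹² m = 9110 fm.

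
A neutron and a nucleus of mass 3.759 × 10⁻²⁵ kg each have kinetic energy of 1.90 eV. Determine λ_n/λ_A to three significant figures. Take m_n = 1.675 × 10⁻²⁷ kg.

λ_n/λ_A = 15.0

At fixed KE, p = √(2mKE) so λ = h/p ∝ 1/√m.
λ_n/λ_A = √(m_A/m_n) = √(3.759 × 10⁻²⁵/1.675 × 10⁻²⁷) = √(224.4) = 15.0.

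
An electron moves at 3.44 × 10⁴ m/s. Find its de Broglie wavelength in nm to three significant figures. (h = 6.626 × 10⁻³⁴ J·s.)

λ = 21.1 nm

p = mv = 9.109 × 10⁻³¹ × 3.44 × 10⁴ = 3.133 × 10⁻²⁶ kg·m/s.
λ = h/p = 6.626 × 10⁻³⁴ / 3.133 × 10⁻²⁶ = 2.11 × 10⁻⁸ m = 21.1 nm.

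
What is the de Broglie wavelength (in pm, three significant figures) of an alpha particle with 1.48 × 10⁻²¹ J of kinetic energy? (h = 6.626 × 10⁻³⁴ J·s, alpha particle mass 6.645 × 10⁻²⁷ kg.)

p = √(2mKE) = √(2 × 6.645 × 10⁻²⁷ × 1.480 × 10⁻²¹) = 4.435 × 10⁻²⁴ kg·m/s.
λ = h/p = 6.626 × 10⁻³⁴ / 4.435 × 10⁻²⁴ = 1.49 × 10⁻¹⁰ m = 149 pm.

λ = 149 pm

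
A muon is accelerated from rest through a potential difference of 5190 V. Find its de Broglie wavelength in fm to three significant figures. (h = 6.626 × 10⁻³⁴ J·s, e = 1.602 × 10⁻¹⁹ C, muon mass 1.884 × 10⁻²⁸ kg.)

λ = 1180 fm

KE = eV = 1.602 × 10⁻¹⁹ × 5190 = 8.314 × 10⁻¹⁶ J.
p = √(2mKE) = √(2 × 1.884 × 10⁻²⁸ × 8.314 × 10⁻¹⁶) = 5.597 × 10⁻²² kg·m/s.
λ = h/p = 6.626 × 10⁻³⁴ / 5.597 × 10⁻²² = 1.18 × 10⁻¹² m = 1180 fm.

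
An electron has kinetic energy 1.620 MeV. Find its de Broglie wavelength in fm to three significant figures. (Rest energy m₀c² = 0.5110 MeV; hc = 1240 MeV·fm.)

λ = 599 fm

Total energy E = KE + m₀c² = 1.620 + 0.5110 = 2.1310 MeV.
(pc)² = E² − (m₀c²)² = (2.1310)² − (0.5110)² = 4.280 MeV², so pc = 2.069 MeV.
λ = hc/(pc) = 1240 MeV·fm / 2.069 MeV = 599 fm.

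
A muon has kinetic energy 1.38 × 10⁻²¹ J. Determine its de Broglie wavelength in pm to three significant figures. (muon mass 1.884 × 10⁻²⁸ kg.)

λ = 919 pm

p = √(2mKE) = √(2 × 1.884 × 10⁻²⁸ × 1.380 × 10⁻²¹) = 7.211 × 10⁻²⁵ kg·m/s.
λ = h/p = 6.626 × 10⁻³⁴ / 7.211 × 10⁻²⁵ = 9.19 × 10⁻¹⁰ m = 919 pm.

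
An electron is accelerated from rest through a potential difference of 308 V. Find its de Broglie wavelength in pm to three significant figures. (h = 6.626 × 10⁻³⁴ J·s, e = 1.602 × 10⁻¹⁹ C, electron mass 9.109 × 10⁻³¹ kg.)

KE = eV = 1.602 × 10⁻¹⁹ × 308.0 = 4.934 × 10⁻¹⁷ J.
p = √(2mKE) = √(2 × 9.109 × 10⁻³¹ × 4.934 × 10⁻¹⁷) = 9.481 × 10⁻²⁴ kg·m/s.
λ = h/p = 6.626 × 10⁻³⁴ / 9.481 × 10⁻²⁴ = 6.99 × 10⁻¹¹ m = 69.9 pm.

λ = 69.9 pm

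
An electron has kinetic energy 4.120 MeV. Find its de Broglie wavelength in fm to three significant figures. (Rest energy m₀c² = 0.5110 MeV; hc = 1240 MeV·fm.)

λ = 269 fm

Total energy E = KE + m₀c² = 4.120 + 0.5110 = 4.6310 MeV.
(pc)² = E² − (m₀c²)² = (4.6310)² − (0.5110)² = 21.19 MeV², so pc = 4.603 MeV.
λ = hc/(pc) = 1240 MeV·fm / 4.603 MeV = 269 fm.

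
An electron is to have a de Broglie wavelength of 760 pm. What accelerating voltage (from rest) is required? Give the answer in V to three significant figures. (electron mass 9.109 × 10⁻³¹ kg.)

p = h/λ = 6.626 × 10⁻³⁴ / 7.600 × 10⁻¹⁰ = 8.718 × 10⁻²⁵ kg·m/s.
KE = p²/(2m) = 4.172 × 10⁻¹⁹ J.
V = KE/e = 4.172 × 10⁻¹⁹ / (1.602 × 10⁻¹⁹) = 2.60 V.

V = 2.60 V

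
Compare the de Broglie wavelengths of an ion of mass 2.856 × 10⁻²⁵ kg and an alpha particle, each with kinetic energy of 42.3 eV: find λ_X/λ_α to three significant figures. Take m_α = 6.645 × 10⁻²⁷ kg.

At fixed KE, p = √(2mKE) so λ = h/p ∝ 1/√m.
λ_X/λ_α = √(m_α/m_X) = √(6.645 × 10⁻²⁷/2.856 × 10⁻²⁵) = √(0.02327) = 0.153.

λ_X/λ_α = 0.153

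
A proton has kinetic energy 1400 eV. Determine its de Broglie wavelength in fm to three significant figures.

KE = 1400 eV = 2.243 × 10⁻¹⁶ J.
p = √(2mKE) = √(2 × 1.673 × 10⁻²⁷ × 2.243 × 10⁻¹⁶) = 8.663 × 10⁻²² kg·m/s.
λ = h/p = 6.626 × 10⁻³⁴ / 8.663 × 10⁻²² = 7.65 × 10⁻¹³ m = 765 fm.

λ = 765 fm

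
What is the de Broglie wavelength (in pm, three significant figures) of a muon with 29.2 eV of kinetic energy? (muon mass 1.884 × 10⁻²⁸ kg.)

λ = 15.8 pm

KE = 29.2 eV = 4.678 × 10⁻¹⁸ J.
p = √(2mKE) = √(2 × 1.884 × 10⁻²⁸ × 4.678 × 10⁻¹⁸) = 4.198 × 10⁻²³ kg·m/s.
λ = h/p = 6.626 × 10⁻³⁴ / 4.198 × 10⁻²³ = 1.58 × 10⁻¹¹ m = 15.8 pm.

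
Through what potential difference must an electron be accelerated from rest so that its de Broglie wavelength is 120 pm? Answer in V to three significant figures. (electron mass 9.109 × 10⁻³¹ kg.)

V = 104 V

p = h/λ = 6.626 × 10⁻³⁴ / 1.200 × 10⁻¹⁰ = 5.522 × 10⁻²⁴ kg·m/s.
KE = p²/(2m) = 1.674 × 10⁻¹⁷ J.
V = KE/e = 1.674 × 10⁻¹⁷ / (1.602 × 10⁻¹⁹) = 104 V.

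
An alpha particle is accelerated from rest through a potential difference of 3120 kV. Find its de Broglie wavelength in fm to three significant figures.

KE = 2eV = 2 × 1.602 × 10⁻¹⁹ × 3.120 × 10⁶ = 9.996 × 10⁻¹³ J.
p = √(2mKE) = √(2 × 6.645 × 10⁻²⁷ × 9.996 × 10⁻¹³) = 1.153 × 10⁻¹⁹ kg·m/s.
λ = h/p = 6.626 × 10⁻³⁴ / 1.153 × 10⁻¹⁹ = 5.75 × 10⁻¹⁵ m = 5.75 fm.

λ = 5.75 fm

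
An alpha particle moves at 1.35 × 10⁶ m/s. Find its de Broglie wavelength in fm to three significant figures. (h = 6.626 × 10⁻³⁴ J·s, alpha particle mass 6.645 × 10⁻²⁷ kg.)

λ = 73.9 fm

p = mv = 6.645 × 10⁻²⁷ × 1.35 × 10⁶ = 8.971 × 10⁻²¹ kg·m/s.
λ = h/p = 6.626 × 10⁻³⁴ / 8.971 × 10⁻²¹ = 7.39 × 10⁻¹⁴ m = 73.9 fm.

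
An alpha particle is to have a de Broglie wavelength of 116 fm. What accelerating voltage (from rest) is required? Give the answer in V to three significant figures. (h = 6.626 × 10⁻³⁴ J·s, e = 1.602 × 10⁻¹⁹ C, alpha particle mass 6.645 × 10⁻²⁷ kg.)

V = 7660 V

p = h/λ = 6.626 × 10⁻³⁴ / 1.160 × 10⁻¹³ = 5.712 × 10⁻²¹ kg·m/s.
KE = p²/(2m) = 2.455 × 10⁻¹⁵ J.
V = KE/2e = 2.455 × 10⁻¹⁵ / (2 × 1.602 × 10⁻¹⁹) = 7660 V.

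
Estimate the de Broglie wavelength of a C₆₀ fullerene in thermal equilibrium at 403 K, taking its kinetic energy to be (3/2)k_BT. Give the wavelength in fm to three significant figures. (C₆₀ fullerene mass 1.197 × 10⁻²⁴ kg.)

λ = 4690 fm

KE = (3/2)k_BT = 1.5 × 1.381 × 10⁻²³ × 403 = 8.348 × 10⁻²¹ J.
p = √(2mKE) = √(2 × 1.197 × 10⁻²⁴ × 8.348 × 10⁻²¹) = 1.414 × 10⁻²² kg·m/s.
λ = h/p = 4.69 × 10⁻¹² m = 4690 fm.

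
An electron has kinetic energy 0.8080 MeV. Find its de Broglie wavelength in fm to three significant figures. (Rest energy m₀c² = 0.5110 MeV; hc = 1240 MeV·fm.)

Total energy E = KE + m₀c² = 0.8080 + 0.5110 = 1.3190 MeV.
(pc)² = E² − (m₀c²)² = (1.3190)² − (0.5110)² = 1.479 MeV², so pc = 1.216 MeV.
λ = hc/(pc) = 1240 MeV·fm / 1.216 MeV = 1020 fm.

λ = 1020 fm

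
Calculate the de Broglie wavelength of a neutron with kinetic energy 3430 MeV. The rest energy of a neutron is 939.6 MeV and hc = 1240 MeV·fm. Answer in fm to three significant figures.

λ = 0.291 fm

Total energy E = KE + m₀c² = 3430 + 939.6 = 4369.6 MeV.
(pc)² = E² − (m₀c²)² = (4369.6)² − (939.6)² = 1.821 × 10⁷ MeV², so pc = 4267 MeV.
λ = hc/(pc) = 1240 MeV·fm / 4267 MeV = 0.291 fm.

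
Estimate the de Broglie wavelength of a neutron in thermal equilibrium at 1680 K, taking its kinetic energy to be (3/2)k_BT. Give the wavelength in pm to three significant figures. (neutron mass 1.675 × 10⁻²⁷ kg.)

λ = 61.4 pm

KE = (3/2)k_BT = 1.5 × 1.381 × 10⁻²³ × 1680 = 3.480 × 10⁻²⁰ J.
p = √(2mKE) = √(2 × 1.675 × 10⁻²⁷ × 3.480 × 10⁻²⁰) = 1.080 × 10⁻²³ kg·m/s.
λ = h/p = 6.14 × 10⁻¹¹ m = 61.4 pm.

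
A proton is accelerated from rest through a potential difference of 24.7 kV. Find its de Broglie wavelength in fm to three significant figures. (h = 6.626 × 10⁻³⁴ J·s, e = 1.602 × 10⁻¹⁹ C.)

λ = 182 fm

KE = eV = 1.602 × 10⁻¹⁹ × 2.470 × 10⁴ = 3.957 × 10⁻¹⁵ J.
p = √(2mKE) = √(2 × 1.673 × 10⁻²⁷ × 3.957 × 10⁻¹⁵) = 3.639 × 10⁻²¹ kg·m/s.
λ = h/p = 6.626 × 10⁻³⁴ / 3.639 × 10⁻²¹ = 1.82 × 10⁻¹³ m = 182 fm.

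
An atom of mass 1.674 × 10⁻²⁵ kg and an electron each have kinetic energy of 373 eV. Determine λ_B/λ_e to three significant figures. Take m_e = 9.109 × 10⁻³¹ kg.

λ_B/λ_e = 2.33 × 10⁻³

At fixed KE, p = √(2mKE) so λ = h/p ∝ 1/√m.
λ_B/λ_e = √(m_e/m_B) = √(9.109 × 10⁻³¹/1.674 × 10⁻²⁵) = √(5.441 × 10⁻⁶) = 2.33 × 10⁻³.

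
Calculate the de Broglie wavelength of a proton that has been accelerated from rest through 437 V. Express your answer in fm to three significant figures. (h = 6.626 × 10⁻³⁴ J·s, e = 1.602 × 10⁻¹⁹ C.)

KE = eV = 1.602 × 10⁻¹⁹ × 437.0 = 7.001 × 10⁻¹⁷ J.
p = √(2mKE) = √(2 × 1.673 × 10⁻²⁷ × 7.001 × 10⁻¹⁷) = 4.840 × 10⁻²² kg·m/s.
λ = h/p = 6.626 × 10⁻³⁴ / 4.840 × 10⁻²² = 1.37 × 10⁻¹² m = 1370 fm.

λ = 1370 fm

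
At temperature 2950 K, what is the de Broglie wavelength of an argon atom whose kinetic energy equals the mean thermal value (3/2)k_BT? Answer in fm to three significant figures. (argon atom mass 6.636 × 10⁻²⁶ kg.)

KE = (3/2)k_BT = 1.5 × 1.381 × 10⁻²³ × 2950 = 6.111 × 10⁻²⁰ J.
p = √(2mKE) = √(2 × 6.636 × 10⁻²⁶ × 6.111 × 10⁻²⁰) = 9.006 × 10⁻²³ kg·m/s.
λ = h/p = 7.36 × 10⁻¹² m = 7360 fm.

λ = 7360 fm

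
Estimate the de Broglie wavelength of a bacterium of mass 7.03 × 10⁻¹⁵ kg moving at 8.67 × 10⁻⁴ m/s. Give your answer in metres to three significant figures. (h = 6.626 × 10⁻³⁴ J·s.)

p = mv = 7.03 × 10⁻¹⁵ × 8.67 × 10⁻⁴ = 6.095 × 10⁻¹⁸ kg·m/s.
λ = h/p = 6.626 × 10⁻³⁴ / 6.095 × 10⁻¹⁸ = 1.09 × 10⁻¹⁶ m.

λ = 1.09 × 10⁻¹⁶ m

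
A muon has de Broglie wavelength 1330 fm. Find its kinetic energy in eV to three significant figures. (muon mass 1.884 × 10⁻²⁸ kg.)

p = h/λ = 6.626 × 10⁻³⁴ / 1.330 × 10⁻¹² = 4.982 × 10⁻²² kg·m/s.
KE = p²/(2m) = (4.982 × 10⁻²²)² / (2 × 1.884 × 10⁻²⁸) = 6.587 × 10⁻¹⁶ J = 4110 eV.

KE = 4110 eV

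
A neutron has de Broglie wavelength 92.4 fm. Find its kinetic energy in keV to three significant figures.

p = h/λ = 6.626 × 10⁻³⁴ / 9.240 × 10⁻¹⁴ = 7.171 × 10⁻²¹ kg·m/s.
KE = p²/(2m) = (7.171 × 10⁻²¹)² / (2 × 1.675 × 10⁻²⁷) = 1.535 × 10⁻¹⁴ J = 95.8 keV.

KE = 95.8 keV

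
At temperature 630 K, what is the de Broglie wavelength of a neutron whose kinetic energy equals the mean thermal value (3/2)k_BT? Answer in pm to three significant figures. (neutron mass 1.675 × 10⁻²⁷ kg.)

λ = 100 pm

KE = (3/2)k_BT = 1.5 × 1.381 × 10⁻²³ × 630 = 1.305 × 10⁻²⁰ J.
p = √(2mKE) = √(2 × 1.675 × 10⁻²⁷ × 1.305 × 10⁻²⁰) = 6.612 × 10⁻²⁴ kg·m/s.
λ = h/p = 1.00 × 10⁻¹⁰ m = 100 pm.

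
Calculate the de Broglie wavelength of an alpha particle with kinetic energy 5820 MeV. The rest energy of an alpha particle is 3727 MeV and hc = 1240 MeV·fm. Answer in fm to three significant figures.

Total energy E = KE + m₀c² = 5820 + 3727 = 9547 MeV.
(pc)² = E² − (m₀c²)² = (9547)² − (3727)² = 7.725 × 10⁷ MeV², so pc = 8789 MeV.
λ = hc/(pc) = 1240 MeV·fm / 8789 MeV = 0.141 fm.

λ = 0.141 fm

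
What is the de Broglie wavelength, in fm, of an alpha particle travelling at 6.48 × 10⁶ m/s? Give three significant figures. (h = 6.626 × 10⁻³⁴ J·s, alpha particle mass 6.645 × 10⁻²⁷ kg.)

p = mv = 6.645 × 10⁻²⁷ × 6.48 × 10⁶ = 4.306 × 10⁻²⁰ kg·m/s.
λ = h/p = 6.626 × 10⁻³⁴ / 4.306 × 10⁻²⁰ = 1.54 × 10⁻¹⁴ m = 15.4 fm.

λ = 15.4 fm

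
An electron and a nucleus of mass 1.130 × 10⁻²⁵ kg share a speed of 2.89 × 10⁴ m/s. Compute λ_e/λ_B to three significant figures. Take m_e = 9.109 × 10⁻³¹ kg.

λ_e/λ_B = 1.24 × 10⁵

At fixed v, p = mv so λ = h/(mv) ∝ 1/m.
λ_e/λ_B = m_B/m_e = 1.130 × 10⁻²⁵/9.109 × 10⁻³¹ = 1.24 × 10⁵.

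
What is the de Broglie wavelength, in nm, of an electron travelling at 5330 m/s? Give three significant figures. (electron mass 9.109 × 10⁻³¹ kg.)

λ = 136 nm

p = mv = 9.109 × 10⁻³¹ × 5330 = 4.855 × 10⁻²⁷ kg·m/s.
λ = h/p = 6.626 × 10⁻³⁴ / 4.855 × 10⁻²⁷ = 1.36 × 10⁻⁷ m = 136 nm.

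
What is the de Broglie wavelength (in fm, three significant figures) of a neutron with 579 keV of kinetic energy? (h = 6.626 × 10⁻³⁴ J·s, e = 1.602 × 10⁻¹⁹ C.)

λ = 37.6 fm

KE = 579 keV = 9.276 × 10⁻¹⁴ J.
p = √(2mKE) = √(2 × 1.675 × 10⁻²⁷ × 9.276 × 10⁻¹⁴) = 1.763 × 10⁻²⁰ kg·m/s.
λ = h/p = 6.626 × 10⁻³⁴ / 1.763 × 10⁻²⁰ = 3.76 × 10⁻¹⁴ m = 37.6 fm.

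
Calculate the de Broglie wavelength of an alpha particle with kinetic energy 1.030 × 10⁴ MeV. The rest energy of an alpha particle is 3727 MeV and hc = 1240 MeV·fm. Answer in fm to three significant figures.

λ = 0.0917 fm

Total energy E = KE + m₀c² = 1.030 × 10⁴ + 3727 = 14027 MeV.
(pc)² = E² − (m₀c²)² = (14027)² − (3727)² = 1.829 × 10⁸ MeV², so pc = 1.352 × 10⁴ MeV.
λ = hc/(pc) = 1240 MeV·fm / 1.352 × 10⁴ MeV = 0.0917 fm.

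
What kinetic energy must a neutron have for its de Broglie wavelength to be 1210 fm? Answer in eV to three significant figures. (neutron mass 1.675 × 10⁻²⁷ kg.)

KE = 559 eV

p = h/λ = 6.626 × 10⁻³⁴ / 1.210 × 10⁻¹² = 5.476 × 10⁻²² kg·m/s.
KE = p²/(2m) = (5.476 × 10⁻²²)² / (2 × 1.675 × 10⁻²⁷) = 8.951 × 10⁻¹⁷ J = 559 eV.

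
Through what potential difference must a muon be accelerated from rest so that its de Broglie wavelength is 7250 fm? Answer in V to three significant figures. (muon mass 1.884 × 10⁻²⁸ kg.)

p = h/λ = 6.626 × 10⁻³⁴ / 7.250 × 10⁻¹² = 9.139 × 10⁻²³ kg·m/s.
KE = p²/(2m) = 2.217 × 10⁻¹⁷ J.
V = KE/e = 2.217 × 10⁻¹⁷ / (1.602 × 10⁻¹⁹) = 138 V.

V = 138 V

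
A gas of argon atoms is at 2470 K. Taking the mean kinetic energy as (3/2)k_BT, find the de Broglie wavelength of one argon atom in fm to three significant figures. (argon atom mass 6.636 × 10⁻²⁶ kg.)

λ = 8040 fm

KE = (3/2)k_BT = 1.5 × 1.381 × 10⁻²³ × 2470 = 5.117 × 10⁻²⁰ J.
p = √(2mKE) = √(2 × 6.636 × 10⁻²⁶ × 5.117 × 10⁻²⁰) = 8.241 × 10⁻²³ kg·m/s.
λ = h/p = 8.04 × 10⁻¹² m = 8040 fm.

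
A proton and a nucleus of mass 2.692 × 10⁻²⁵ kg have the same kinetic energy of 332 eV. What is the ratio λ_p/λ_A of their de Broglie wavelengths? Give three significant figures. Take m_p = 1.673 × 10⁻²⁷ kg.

λ_p/λ_A = 12.7

At fixed KE, p = √(2mKE) so λ = h/p ∝ 1/√m.
λ_p/λ_A = √(m_A/m_p) = √(2.692 × 10⁻²⁵/1.673 × 10⁻²⁷) = √(160.9) = 12.7.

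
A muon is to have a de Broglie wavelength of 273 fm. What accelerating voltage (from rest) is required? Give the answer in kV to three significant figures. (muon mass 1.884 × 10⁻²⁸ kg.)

p = h/λ = 6.626 × 10⁻³⁴ / 2.730 × 10⁻¹³ = 2.427 × 10⁻²¹ kg·m/s.
KE = p²/(2m) = 1.563 × 10⁻¹⁴ J.
V = KE/e = 1.563 × 10⁻¹⁴ / (1.602 × 10⁻¹⁹) = 97.6 kV.

V = 97.6 kV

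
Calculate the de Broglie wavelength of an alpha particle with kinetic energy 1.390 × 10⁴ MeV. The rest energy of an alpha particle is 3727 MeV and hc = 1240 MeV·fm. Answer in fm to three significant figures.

λ = 0.0720 fm

Total energy E = KE + m₀c² = 1.390 × 10⁴ + 3727 = 17627 MeV.
(pc)² = E² − (m₀c²)² = (17627)² − (3727)² = 2.968 × 10⁸ MeV², so pc = 1.723 × 10⁴ MeV.
λ = hc/(pc) = 1240 MeV·fm / 1.723 × 10⁴ MeV = 0.0720 fm.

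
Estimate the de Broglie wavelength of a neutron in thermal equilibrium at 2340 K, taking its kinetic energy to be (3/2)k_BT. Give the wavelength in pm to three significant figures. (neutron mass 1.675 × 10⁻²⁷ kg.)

λ = 52.0 pm

KE = (3/2)k_BT = 1.5 × 1.381 × 10⁻²³ × 2340 = 4.847 × 10⁻²⁰ J.
p = √(2mKE) = √(2 × 1.675 × 10⁻²⁷ × 4.847 × 10⁻²⁰) = 1.274 × 10⁻²³ kg·m/s.
λ = h/p = 5.20 × 10⁻¹¹ m = 52.0 pm.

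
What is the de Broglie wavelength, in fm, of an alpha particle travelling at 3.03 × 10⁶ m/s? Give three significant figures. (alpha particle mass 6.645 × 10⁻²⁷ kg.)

λ = 32.9 fm

p = mv = 6.645 × 10⁻²⁷ × 3.03 × 10⁶ = 2.013 × 10⁻²⁰ kg·m/s.
λ = h/p = 6.626 × 10⁻³⁴ / 2.013 × 10⁻²⁰ = 3.29 × 10⁻¹⁴ m = 32.9 fm.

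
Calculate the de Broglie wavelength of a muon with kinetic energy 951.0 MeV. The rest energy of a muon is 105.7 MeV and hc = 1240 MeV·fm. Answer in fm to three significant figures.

Total energy E = KE + m₀c² = 951.0 + 105.7 = 1056.7 MeV.
(pc)² = E² − (m₀c²)² = (1056.7)² − (105.7)² = 1.105 × 10⁶ MeV², so pc = 1051 MeV.
λ = hc/(pc) = 1240 MeV·fm / 1051 MeV = 1.18 fm.

λ = 1.18 fm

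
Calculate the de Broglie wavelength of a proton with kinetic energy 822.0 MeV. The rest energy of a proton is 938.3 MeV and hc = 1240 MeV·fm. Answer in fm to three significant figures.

Total energy E = KE + m₀c² = 822.0 + 938.3 = 1760.3 MeV.
(pc)² = E² − (m₀c²)² = (1760.3)² − (938.3)² = 2.218 × 10⁶ MeV², so pc = 1489 MeV.
λ = hc/(pc) = 1240 MeV·fm / 1489 MeV = 0.833 fm.

λ = 0.833 fm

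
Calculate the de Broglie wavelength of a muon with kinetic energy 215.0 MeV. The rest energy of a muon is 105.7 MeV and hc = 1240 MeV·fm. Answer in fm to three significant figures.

λ = 4.10 fm

Total energy E = KE + m₀c² = 215.0 + 105.7 = 320.7 MeV.
(pc)² = E² − (m₀c²)² = (320.7)² − (105.7)² = 9.168 × 10⁴ MeV², so pc = 302.8 MeV.
λ = hc/(pc) = 1240 MeV·fm / 302.8 MeV = 4.10 fm.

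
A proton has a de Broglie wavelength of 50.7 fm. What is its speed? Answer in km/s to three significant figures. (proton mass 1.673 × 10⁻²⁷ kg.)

p = h/λ = 6.626 × 10⁻³⁴ / 5.070 × 10⁻¹⁴ = 1.307 × 10⁻²⁰ kg·m/s.
v = p/m = 1.307 × 10⁻²⁰ / 1.673 × 10⁻²⁷ = 7.81 × 10⁶ m/s = 7810 km/s.

v = 7810 km/s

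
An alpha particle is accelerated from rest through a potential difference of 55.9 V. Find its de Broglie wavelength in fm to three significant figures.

λ = 1360 fm

KE = 2eV = 2 × 1.602 × 10⁻¹⁹ × 55.90 = 1.791 × 10⁻¹⁷ J.
p = √(2mKE) = √(2 × 6.645 × 10⁻²⁷ × 1.791 × 10⁻¹⁷) = 4.879 × 10⁻²² kg·m/s.
λ = h/p = 6.626 × 10⁻³⁴ / 4.879 × 10⁻²² = 1.36 × 10⁻¹² m = 1360 fm.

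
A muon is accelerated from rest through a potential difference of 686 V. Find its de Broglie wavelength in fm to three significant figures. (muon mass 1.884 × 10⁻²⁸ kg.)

KE = eV = 1.602 × 10⁻¹⁹ × 686.0 = 1.099 × 10⁻¹⁶ J.
p = √(2mKE) = √(2 × 1.884 × 10⁻²⁸ × 1.099 × 10⁻¹⁶) = 2.035 × 10⁻²² kg·m/s.
λ = h/p = 6.626 × 10⁻³⁴ / 2.035 × 10⁻²² = 3.26 × 10⁻¹² m = 3260 fm.

λ = 3260 fm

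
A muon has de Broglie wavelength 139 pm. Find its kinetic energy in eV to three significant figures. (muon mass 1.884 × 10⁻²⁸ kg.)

p = h/λ = 6.626 × 10⁻³⁴ / 1.390 × 10⁻¹⁰ = 4.767 × 10⁻²⁴ kg·m/s.
KE = p²/(2m) = (4.767 × 10⁻²⁴)² / (2 × 1.884 × 10⁻²⁸) = 6.031 × 10⁻²⁰ J = 0.376 eV.

KE = 0.376 eV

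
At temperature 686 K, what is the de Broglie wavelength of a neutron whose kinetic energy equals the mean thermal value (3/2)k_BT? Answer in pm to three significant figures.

KE = (3/2)k_BT = 1.5 × 1.381 × 10⁻²³ × 686 = 1.421 × 10⁻²⁰ J.
p = √(2mKE) = √(2 × 1.675 × 10⁻²⁷ × 1.421 × 10⁻²⁰) = 6.900 × 10⁻²⁴ kg·m/s.
λ = h/p = 9.60 × 10⁻¹¹ m = 96.0 pm.

λ = 96.0 pm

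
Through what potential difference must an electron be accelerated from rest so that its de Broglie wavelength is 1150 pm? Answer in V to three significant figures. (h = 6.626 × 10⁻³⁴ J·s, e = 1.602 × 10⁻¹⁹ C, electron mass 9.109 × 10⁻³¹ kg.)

p = h/λ = 6.626 × 10⁻³⁴ / 1.150 × 10⁻⁹ = 5.762 × 10⁻²⁵ kg·m/s.
KE = p²/(2m) = 1.822 × 10⁻¹⁹ J.
V = KE/e = 1.822 × 10⁻¹⁹ / (1.602 × 10⁻¹⁹) = 1.14 V.

V = 1.14 V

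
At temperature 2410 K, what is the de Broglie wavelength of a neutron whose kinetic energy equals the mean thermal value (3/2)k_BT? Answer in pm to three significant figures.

KE = (3/2)k_BT = 1.5 × 1.381 × 10⁻²³ × 2410 = 4.992 × 10⁻²⁰ J.
p = √(2mKE) = √(2 × 1.675 × 10⁻²⁷ × 4.992 × 10⁻²⁰) = 1.293 × 10⁻²³ kg·m/s.
λ = h/p = 5.12 × 10⁻¹¹ m = 51.2 pm.

λ = 51.2 pm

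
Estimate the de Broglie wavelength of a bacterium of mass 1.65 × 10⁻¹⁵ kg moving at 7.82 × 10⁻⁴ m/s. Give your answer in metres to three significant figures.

λ = 5.14 × 10⁻¹⁶ m

p = mv = 1.65 × 10⁻¹⁵ × 7.82 × 10⁻⁴ = 1.290 × 10⁻¹⁸ kg·m/s.
λ = h/p = 6.626 × 10⁻³⁴ / 1.290 × 10⁻¹⁸ = 5.14 × 10⁻¹⁶ m.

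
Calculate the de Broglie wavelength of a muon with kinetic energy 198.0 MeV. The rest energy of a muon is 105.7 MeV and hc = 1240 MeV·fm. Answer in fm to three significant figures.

Total energy E = KE + m₀c² = 198.0 + 105.7 = 303.7 MeV.
(pc)² = E² − (m₀c²)² = (303.7)² − (105.7)² = 8.106 × 10⁴ MeV², so pc = 284.7 MeV.
λ = hc/(pc) = 1240 MeV·fm / 284.7 MeV = 4.36 fm.

λ = 4.36 fm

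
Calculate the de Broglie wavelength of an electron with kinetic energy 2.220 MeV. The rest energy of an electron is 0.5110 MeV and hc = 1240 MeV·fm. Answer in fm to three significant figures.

λ = 462 fm

Total energy E = KE + m₀c² = 2.220 + 0.5110 = 2.7310 MeV.
(pc)² = E² − (m₀c²)² = (2.7310)² − (0.5110)² = 7.197 MeV², so pc = 2.683 MeV.
λ = hc/(pc) = 1240 MeV·fm / 2.683 MeV = 462 fm.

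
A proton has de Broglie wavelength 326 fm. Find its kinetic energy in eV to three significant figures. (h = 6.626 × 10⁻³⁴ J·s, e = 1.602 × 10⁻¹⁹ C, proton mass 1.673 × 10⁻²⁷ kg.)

KE = 7710 eV

p = h/λ = 6.626 × 10⁻³⁴ / 3.260 × 10⁻¹³ = 2.033 × 10⁻²¹ kg·m/s.
KE = p²/(2m) = (2.033 × 10⁻²¹)² / (2 × 1.673 × 10⁻²⁷) = 1.235 × 10⁻¹⁵ J = 7710 eV.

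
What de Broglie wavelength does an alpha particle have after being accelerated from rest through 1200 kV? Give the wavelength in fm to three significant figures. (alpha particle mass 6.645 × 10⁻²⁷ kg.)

λ = 9.27 fm

KE = 2eV = 2 × 1.602 × 10⁻¹⁹ × 1.200 × 10⁶ = 3.845 × 10⁻¹³ J.
p = √(2mKE) = √(2 × 6.645 × 10⁻²⁷ × 3.845 × 10⁻¹³) = 7.148 × 10⁻²⁰ kg·m/s.
λ = h/p = 6.626 × 10⁻³⁴ / 7.148 × 10⁻²⁰ = 9.27 × 10⁻¹⁵ m = 9.27 fm.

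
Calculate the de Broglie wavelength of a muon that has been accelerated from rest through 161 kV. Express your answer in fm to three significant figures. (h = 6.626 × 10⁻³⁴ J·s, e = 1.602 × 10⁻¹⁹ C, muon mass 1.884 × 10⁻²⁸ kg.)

KE = eV = 1.602 × 10⁻¹⁹ × 1.610 × 10⁵ = 2.579 × 10⁻¹⁴ J.
p = √(2mKE) = √(2 × 1.884 × 10⁻²⁸ × 2.579 × 10⁻¹⁴) = 3.117 × 10⁻²¹ kg·m/s.
λ = h/p = 6.626 × 10⁻³⁴ / 3.117 × 10⁻²¹ = 2.13 × 10⁻¹³ m = 213 fm.

λ = 213 fm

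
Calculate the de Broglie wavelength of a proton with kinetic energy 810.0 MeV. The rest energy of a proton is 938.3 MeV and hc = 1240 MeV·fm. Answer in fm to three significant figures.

Total energy E = KE + m₀c² = 810.0 + 938.3 = 1748.3 MeV.
(pc)² = E² − (m₀c²)² = (1748.3)² − (938.3)² = 2.176 × 10⁶ MeV², so pc = 1475 MeV.
λ = hc/(pc) = 1240 MeV·fm / 1475 MeV = 0.841 fm.

λ = 0.841 fm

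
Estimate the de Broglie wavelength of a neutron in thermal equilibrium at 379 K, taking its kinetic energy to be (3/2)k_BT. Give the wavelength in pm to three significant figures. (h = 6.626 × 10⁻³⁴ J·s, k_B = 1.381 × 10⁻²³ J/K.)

KE = (3/2)k_BT = 1.5 × 1.381 × 10⁻²³ × 379 = 7.851 × 10⁻²¹ J.
p = √(2mKE) = √(2 × 1.675 × 10⁻²⁷ × 7.851 × 10⁻²¹) = 5.128 × 10⁻²⁴ kg·m/s.
λ = h/p = 1.29 × 10⁻¹⁰ m = 129 pm.

λ = 129 pm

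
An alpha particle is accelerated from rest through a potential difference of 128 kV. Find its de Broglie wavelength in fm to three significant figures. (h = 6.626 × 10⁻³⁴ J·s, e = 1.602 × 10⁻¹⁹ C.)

KE = 2eV = 2 × 1.602 × 10⁻¹⁹ × 1.280 × 10⁵ = 4.101 × 10⁻¹⁴ J.
p = √(2mKE) = √(2 × 6.645 × 10⁻²⁷ × 4.101 × 10⁻¹⁴) = 2.335 × 10⁻²⁰ kg·m/s.
λ = h/p = 6.626 × 10⁻³⁴ / 2.335 × 10⁻²⁰ = 2.84 × 10⁻¹⁴ m = 28.4 fm.

λ = 28.4 fm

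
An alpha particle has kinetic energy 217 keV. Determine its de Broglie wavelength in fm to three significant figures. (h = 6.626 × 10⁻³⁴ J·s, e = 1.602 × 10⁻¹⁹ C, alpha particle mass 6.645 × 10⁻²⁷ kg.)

λ = 30.8 fm

KE = 217 keV = 3.476 × 10⁻¹⁴ J.
p = √(2mKE) = √(2 × 6.645 × 10⁻²⁷ × 3.476 × 10⁻¹⁴) = 2.149 × 10⁻²⁰ kg·m/s.
λ = h/p = 6.626 × 10⁻³⁴ / 2.149 × 10⁻²⁰ = 3.08 × 10⁻¹⁴ m = 30.8 fm.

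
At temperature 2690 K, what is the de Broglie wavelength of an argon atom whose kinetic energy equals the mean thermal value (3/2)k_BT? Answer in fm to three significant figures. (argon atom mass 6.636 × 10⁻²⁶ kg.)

λ = 7700 fm

KE = (3/2)k_BT = 1.5 × 1.381 × 10⁻²³ × 2690 = 5.572 × 10⁻²⁰ J.
p = √(2mKE) = √(2 × 6.636 × 10⁻²⁶ × 5.572 × 10⁻²⁰) = 8.600 × 10⁻²³ kg·m/s.
λ = h/p = 7.70 × 10⁻¹² m = 7700 fm.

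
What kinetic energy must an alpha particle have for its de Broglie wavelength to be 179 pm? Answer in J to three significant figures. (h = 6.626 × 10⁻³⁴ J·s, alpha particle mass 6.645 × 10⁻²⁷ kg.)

KE = 1.03 × 10⁻²¹ J

p = h/λ = 6.626 × 10⁻³⁴ / 1.790 × 10⁻¹⁰ = 3.702 × 10⁻²⁴ kg·m/s.
KE = p²/(2m) = (3.702 × 10⁻²⁴)² / (2 × 6.645 × 10⁻²⁷) = 1.031 × 10⁻²¹ J = 1.03 × 10⁻²¹ J.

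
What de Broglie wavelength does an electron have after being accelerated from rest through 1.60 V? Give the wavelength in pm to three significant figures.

KE = eV = 1.602 × 10⁻¹⁹ × 1.600 = 2.563 × 10⁻¹⁹ J.
p = √(2mKE) = √(2 × 9.109 × 10⁻³¹ × 2.563 × 10⁻¹⁹) = 6.833 × 10⁻²⁵ kg·m/s.
λ = h/p = 6.626 × 10⁻³⁴ / 6.833 × 10⁻²⁵ = 9.70 × 10⁻¹⁰ m = 970 pm.

λ = 970 pm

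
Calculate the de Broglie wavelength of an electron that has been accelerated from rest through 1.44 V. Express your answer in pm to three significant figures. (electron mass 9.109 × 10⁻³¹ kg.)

KE = eV = 1.602 × 10⁻¹⁹ × 1.440 = 2.307 × 10⁻¹⁹ J.
p = √(2mKE) = √(2 × 9.109 × 10⁻³¹ × 2.307 × 10⁻¹⁹) = 6.483 × 10⁻²⁵ kg·m/s.
λ = h/p = 6.626 × 10⁻³⁴ / 6.483 × 10⁻²⁵ = 1.02 × 10⁻⁹ m = 1020 pm.

λ = 1020 pm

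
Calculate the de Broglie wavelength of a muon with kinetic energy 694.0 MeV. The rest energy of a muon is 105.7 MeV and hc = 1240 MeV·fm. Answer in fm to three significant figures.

λ = 1.56 fm

Total energy E = KE + m₀c² = 694.0 + 105.7 = 799.7 MeV.
(pc)² = E² − (m₀c²)² = (799.7)² − (105.7)² = 6.283 × 10⁵ MeV², so pc = 792.7 MeV.
λ = hc/(pc) = 1240 MeV·fm / 792.7 MeV = 1.56 fm.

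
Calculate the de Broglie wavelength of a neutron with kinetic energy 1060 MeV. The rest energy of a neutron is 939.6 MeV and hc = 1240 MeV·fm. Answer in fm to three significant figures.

λ = 0.703 fm

Total energy E = KE + m₀c² = 1060 + 939.6 = 1999.6 MeV.
(pc)² = E² − (m₀c²)² = (1999.6)² − (939.6)² = 3.116 × 10⁶ MeV², so pc = 1765 MeV.
λ = hc/(pc) = 1240 MeV·fm / 1765 MeV = 0.703 fm.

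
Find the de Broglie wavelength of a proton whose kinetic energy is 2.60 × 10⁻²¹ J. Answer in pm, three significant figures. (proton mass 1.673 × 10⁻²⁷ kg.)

λ = 225 pm

p = √(2mKE) = √(2 × 1.673 × 10⁻²⁷ × 2.600 × 10⁻²¹) = 2.950 × 10⁻²⁴ kg·m/s.
λ = h/p = 6.626 × 10⁻³⁴ / 2.950 × 10⁻²⁴ = 2.25 × 10⁻¹⁰ m = 225 pm.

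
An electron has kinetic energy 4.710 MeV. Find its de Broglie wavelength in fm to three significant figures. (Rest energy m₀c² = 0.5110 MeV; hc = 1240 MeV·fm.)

λ = 239 fm

Total energy E = KE + m₀c² = 4.710 + 0.5110 = 5.2210 MeV.
(pc)² = E² − (m₀c²)² = (5.2210)² − (0.5110)² = 27.00 MeV², so pc = 5.196 MeV.
λ = hc/(pc) = 1240 MeV·fm / 5.196 MeV = 239 fm.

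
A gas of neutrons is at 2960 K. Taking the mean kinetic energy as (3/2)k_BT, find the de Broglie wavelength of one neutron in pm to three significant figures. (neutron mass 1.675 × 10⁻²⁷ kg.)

KE = (3/2)k_BT = 1.5 × 1.381 × 10⁻²³ × 2960 = 6.132 × 10⁻²⁰ J.
p = √(2mKE) = √(2 × 1.675 × 10⁻²⁷ × 6.132 × 10⁻²⁰) = 1.433 × 10⁻²³ kg·m/s.
λ = h/p = 4.62 × 10⁻¹¹ m = 46.2 pm.

λ = 46.2 pm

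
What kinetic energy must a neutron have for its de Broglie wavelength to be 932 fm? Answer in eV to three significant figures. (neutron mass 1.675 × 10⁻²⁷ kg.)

p = h/λ = 6.626 × 10⁻³⁴ / 9.320 × 10⁻¹³ = 7.109 × 10⁻²² kg·m/s.
KE = p²/(2m) = (7.109 × 10⁻²²)² / (2 × 1.675 × 10⁻²⁷) = 1.509 × 10⁻¹⁶ J = 942 eV.

KE = 942 eV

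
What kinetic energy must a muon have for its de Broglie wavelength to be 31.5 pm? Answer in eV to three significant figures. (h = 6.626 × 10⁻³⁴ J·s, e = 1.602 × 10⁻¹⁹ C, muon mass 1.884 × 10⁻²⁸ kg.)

KE = 7.33 eV

p = h/λ = 6.626 × 10⁻³⁴ / 3.150 × 10⁻¹¹ = 2.103 × 10⁻²³ kg·m/s.
KE = p²/(2m) = (2.103 × 10⁻²³)² / (2 × 1.884 × 10⁻²⁸) = 1.174 × 10⁻¹⁸ J = 7.33 eV.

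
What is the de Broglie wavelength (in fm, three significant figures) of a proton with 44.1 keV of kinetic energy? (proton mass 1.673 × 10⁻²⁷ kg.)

KE = 44.1 keV = 7.065 × 10⁻¹⁵ J.
p = √(2mKE) = √(2 × 1.673 × 10⁻²⁷ × 7.065 × 10⁻¹⁵) = 4.862 × 10⁻²¹ kg·m/s.
λ = h/p = 6.626 × 10⁻³⁴ / 4.862 × 10⁻²¹ = 1.36 × 10⁻¹³ m = 136 fm.

λ = 136 fm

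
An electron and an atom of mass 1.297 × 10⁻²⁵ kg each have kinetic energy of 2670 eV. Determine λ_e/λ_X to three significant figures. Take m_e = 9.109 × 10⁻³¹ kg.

λ_e/λ_X = 377

At fixed KE, p = √(2mKE) so λ = h/p ∝ 1/√m.
λ_e/λ_X = √(m_X/m_e) = √(1.297 × 10⁻²⁵/9.109 × 10⁻³¹) = √(1.424 × 10⁵) = 377.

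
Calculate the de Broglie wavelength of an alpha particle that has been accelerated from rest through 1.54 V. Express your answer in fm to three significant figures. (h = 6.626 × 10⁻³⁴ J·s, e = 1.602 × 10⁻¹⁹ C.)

λ = 8180 fm

KE = 2eV = 2 × 1.602 × 10⁻¹⁹ × 1.540 = 4.934 × 10⁻¹⁹ J.
p = √(2mKE) = √(2 × 6.645 × 10⁻²⁷ × 4.934 × 10⁻¹⁹) = 8.098 × 10⁻²³ kg·m/s.
λ = h/p = 6.626 × 10⁻³⁴ / 8.098 × 10⁻²³ = 8.18 × 10⁻¹² m = 8180 fm.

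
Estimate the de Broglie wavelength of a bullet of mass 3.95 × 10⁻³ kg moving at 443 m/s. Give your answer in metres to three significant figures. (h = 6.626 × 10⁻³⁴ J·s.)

p = mv = 3.95 × 10⁻³ × 443 = 1.750 kg·m/s.
λ = h/p = 6.626 × 10⁻³⁴ / 1.750 = 3.79 × 10⁻³⁴ m.

λ = 3.79 × 10⁻³⁴ m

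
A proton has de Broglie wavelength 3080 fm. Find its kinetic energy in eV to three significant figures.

KE = 86.3 eV

p = h/λ = 6.626 × 10⁻³⁴ / 3.080 × 10⁻¹² = 2.151 × 10⁻²² kg·m/s.
KE = p²/(2m) = (2.151 × 10⁻²²)² / (2 × 1.673 × 10⁻²⁷) = 1.383 × 10⁻¹⁷ J = 86.3 eV.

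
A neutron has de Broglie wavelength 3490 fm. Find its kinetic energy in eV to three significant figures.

p = h/λ = 6.626 × 10⁻³⁴ / 3.490 × 10⁻¹² = 1.899 × 10⁻²² kg·m/s.
KE = p²/(2m) = (1.899 × 10⁻²²)² / (2 × 1.675 × 10⁻²⁷) = 1.076 × 10⁻¹⁷ J = 67.2 eV.

KE = 67.2 eV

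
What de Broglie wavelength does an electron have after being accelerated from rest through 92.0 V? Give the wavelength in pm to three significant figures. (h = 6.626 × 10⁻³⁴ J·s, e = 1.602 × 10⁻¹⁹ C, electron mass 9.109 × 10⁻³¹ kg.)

KE = eV = 1.602 × 10⁻¹⁹ × 92.00 = 1.474 × 10⁻¹⁷ J.
p = √(2mKE) = √(2 × 9.109 × 10⁻³¹ × 1.474 × 10⁻¹⁷) = 5.182 × 10⁻²⁴ kg·m/s.
λ = h/p = 6.626 × 10⁻³⁴ / 5.182 × 10⁻²⁴ = 1.28 × 10⁻¹⁰ m = 128 pm.

λ = 128 pm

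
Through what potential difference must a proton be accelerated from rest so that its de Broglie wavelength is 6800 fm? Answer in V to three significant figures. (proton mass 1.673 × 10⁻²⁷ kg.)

p = h/λ = 6.626 × 10⁻³⁴ / 6.800 × 10⁻¹² = 9.744 × 10⁻²³ kg·m/s.
KE = p²/(2m) = 2.838 × 10⁻¹⁸ J.
V = KE/e = 2.838 × 10⁻¹⁸ / (1.602 × 10⁻¹⁹) = 17.7 V.

V = 17.7 V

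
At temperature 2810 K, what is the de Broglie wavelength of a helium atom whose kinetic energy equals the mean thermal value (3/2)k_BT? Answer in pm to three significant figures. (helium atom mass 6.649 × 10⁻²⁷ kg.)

KE = (3/2)k_BT = 1.5 × 1.381 × 10⁻²³ × 2810 = 5.821 × 10⁻²⁰ J.
p = √(2mKE) = √(2 × 6.649 × 10⁻²⁷ × 5.821 × 10⁻²⁰) = 2.782 × 10⁻²³ kg·m/s.
λ = h/p = 2.38 × 10⁻¹¹ m = 23.8 pm.

λ = 23.8 pm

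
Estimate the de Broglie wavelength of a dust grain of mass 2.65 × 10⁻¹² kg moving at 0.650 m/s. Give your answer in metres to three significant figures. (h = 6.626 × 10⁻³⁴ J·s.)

p = mv = 2.65 × 10⁻¹² × 0.650 = 1.723 × 10⁻¹² kg·m/s.
λ = h/p = 6.626 × 10⁻³⁴ / 1.723 × 10⁻¹² = 3.85 × 10⁻²² m.

λ = 3.85 × 10⁻²² m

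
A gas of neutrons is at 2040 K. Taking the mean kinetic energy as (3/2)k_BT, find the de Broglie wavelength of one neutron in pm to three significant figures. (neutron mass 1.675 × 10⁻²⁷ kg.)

KE = (3/2)k_BT = 1.5 × 1.381 × 10⁻²³ × 2040 = 4.226 × 10⁻²⁰ J.
p = √(2mKE) = √(2 × 1.675 × 10⁻²⁷ × 4.226 × 10⁻²⁰) = 1.190 × 10⁻²³ kg·m/s.
λ = h/p = 5.57 × 10⁻¹¹ m = 55.7 pm.

λ = 55.7 pm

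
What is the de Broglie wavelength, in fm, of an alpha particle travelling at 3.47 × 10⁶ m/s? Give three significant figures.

p = mv = 6.645 × 10⁻²⁷ × 3.47 × 10⁶ = 2.306 × 10⁻²⁰ kg·m/s.
λ = h/p = 6.626 × 10⁻³⁴ / 2.306 × 10⁻²⁰ = 2.87 × 10⁻¹⁴ m = 28.7 fm.

λ = 28.7 fm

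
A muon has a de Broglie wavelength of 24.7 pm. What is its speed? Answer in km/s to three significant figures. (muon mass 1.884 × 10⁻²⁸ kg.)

v = 142 km/s

p = h/λ = 6.626 × 10⁻³⁴ / 2.470 × 10⁻¹¹ = 2.683 × 10⁻²³ kg·m/s.
v = p/m = 2.683 × 10⁻²³ / 1.884 × 10⁻²⁸ = 1.42 × 10⁵ m/s = 142 km/s.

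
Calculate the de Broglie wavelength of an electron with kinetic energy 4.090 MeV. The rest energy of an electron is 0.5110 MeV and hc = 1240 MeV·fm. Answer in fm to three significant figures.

λ = 271 fm

Total energy E = KE + m₀c² = 4.090 + 0.5110 = 4.6010 MeV.
(pc)² = E² − (m₀c²)² = (4.6010)² − (0.5110)² = 20.91 MeV², so pc = 4.573 MeV.
λ = hc/(pc) = 1240 MeV·fm / 4.573 MeV = 271 fm.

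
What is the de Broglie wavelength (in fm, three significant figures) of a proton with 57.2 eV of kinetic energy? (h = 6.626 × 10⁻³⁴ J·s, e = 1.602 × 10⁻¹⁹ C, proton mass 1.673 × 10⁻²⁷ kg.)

KE = 57.2 eV = 9.163 × 10⁻¹⁸ J.
p = √(2mKE) = √(2 × 1.673 × 10⁻²⁷ × 9.163 × 10⁻¹⁸) = 1.751 × 10⁻²² kg·m/s.
λ = h/p = 6.626 × 10⁻³⁴ / 1.751 × 10⁻²² = 3.78 × 10⁻¹² m = 3780 fm.

λ = 3780 fm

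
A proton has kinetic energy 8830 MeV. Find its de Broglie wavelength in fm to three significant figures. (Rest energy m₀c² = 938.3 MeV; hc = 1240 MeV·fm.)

Total energy E = KE + m₀c² = 8830 + 938.3 = 9768.3 MeV.
(pc)² = E² − (m₀c²)² = (9768.3)² − (938.3)² = 9.454 × 10⁷ MeV², so pc = 9723 MeV.
λ = hc/(pc) = 1240 MeV·fm / 9723 MeV = 0.128 fm.

λ = 0.128 fm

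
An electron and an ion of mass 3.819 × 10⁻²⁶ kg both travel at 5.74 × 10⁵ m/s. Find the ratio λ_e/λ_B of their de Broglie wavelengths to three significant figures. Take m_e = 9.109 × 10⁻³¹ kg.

λ_e/λ_B = 4.19 × 10⁴

At fixed v, p = mv so λ = h/(mv) ∝ 1/m.
λ_e/λ_B = m_B/m_e = 3.819 × 10⁻²⁶/9.109 × 10⁻³¹ = 4.19 × 10⁴.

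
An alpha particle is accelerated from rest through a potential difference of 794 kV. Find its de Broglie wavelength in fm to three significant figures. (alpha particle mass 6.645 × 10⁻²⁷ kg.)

λ = 11.4 fm

KE = 2eV = 2 × 1.602 × 10⁻¹⁹ × 7.940 × 10⁵ = 2.544 × 10⁻¹³ J.
p = √(2mKE) = √(2 × 6.645 × 10⁻²⁷ × 2.544 × 10⁻¹³) = 5.815 × 10⁻²⁰ kg·m/s.
λ = h/p = 6.626 × 10⁻³⁴ / 5.815 × 10⁻²⁰ = 1.14 × 10⁻¹⁴ m = 11.4 fm.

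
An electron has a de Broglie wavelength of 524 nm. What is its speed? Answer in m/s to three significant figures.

p = h/λ = 6.626 × 10⁻³⁴ / 5.240 × 10⁻⁷ = 1.265 × 10⁻²⁷ kg·m/s.
v = p/m = 1.265 × 10⁻²⁷ / 9.109 × 10⁻³¹ = 1.39 × 10³ m/s = 1390 m/s.

v = 1390 m/s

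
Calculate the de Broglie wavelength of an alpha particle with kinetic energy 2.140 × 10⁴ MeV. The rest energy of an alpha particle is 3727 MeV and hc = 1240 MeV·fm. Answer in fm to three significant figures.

Total energy E = KE + m₀c² = 2.140 × 10⁴ + 3727 = 25127 MeV.
(pc)² = E² − (m₀c²)² = (25127)² − (3727)² = 6.175 × 10⁸ MeV², so pc = 2.485 × 10⁴ MeV.
λ = hc/(pc) = 1240 MeV·fm / 2.485 × 10⁴ MeV = 0.0499 fm.

λ = 0.0499 fm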